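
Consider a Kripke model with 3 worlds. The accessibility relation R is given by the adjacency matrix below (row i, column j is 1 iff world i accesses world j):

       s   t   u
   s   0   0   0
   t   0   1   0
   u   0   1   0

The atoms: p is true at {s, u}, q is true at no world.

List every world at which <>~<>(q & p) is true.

{t, u}

s: no successors, so <>~<>(q & p) fails. ✗
t: successors {t}; ~<>(q & p) there: t:T. ✓
u: successors {t}; ~<>(q & p) there: t:T. ✓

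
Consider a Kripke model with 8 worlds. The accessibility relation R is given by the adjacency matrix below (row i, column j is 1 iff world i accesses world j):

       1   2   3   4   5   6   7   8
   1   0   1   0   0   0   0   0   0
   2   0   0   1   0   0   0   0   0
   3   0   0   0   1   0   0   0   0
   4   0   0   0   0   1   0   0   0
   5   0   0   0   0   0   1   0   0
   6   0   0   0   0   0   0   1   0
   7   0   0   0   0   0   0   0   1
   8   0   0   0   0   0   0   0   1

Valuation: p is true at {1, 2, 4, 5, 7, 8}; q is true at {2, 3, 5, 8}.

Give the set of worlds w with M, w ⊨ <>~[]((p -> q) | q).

1: successors {2}; ~[]((p -> q) | q) there: 2:F. ✗
2: successors {3}; ~[]((p -> q) | q) there: 3:T. ✓
3: successors {4}; ~[]((p -> q) | q) there: 4:F. ✗
4: successors {5}; ~[]((p -> q) | q) there: 5:F. ✗
5: successors {6}; ~[]((p -> q) | q) there: 6:T. ✓
6: successors {7}; ~[]((p -> q) | q) there: 7:F. ✗
7: successors {8}; ~[]((p -> q) | q) there: 8:F. ✗
8: successors {8}; ~[]((p -> q) | q) there: 8:F. ✗

{2, 5}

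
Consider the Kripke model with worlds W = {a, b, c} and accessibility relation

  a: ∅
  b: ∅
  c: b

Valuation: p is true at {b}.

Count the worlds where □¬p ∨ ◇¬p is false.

a: □¬p is T, ◇¬p is F. ✓
b: □¬p is T, ◇¬p is F. ✓
c: □¬p is F, ◇¬p is F. ✗
Satisfying worlds: {a, b}.
So □¬p ∨ ◇¬p fails at the other 1 world.

1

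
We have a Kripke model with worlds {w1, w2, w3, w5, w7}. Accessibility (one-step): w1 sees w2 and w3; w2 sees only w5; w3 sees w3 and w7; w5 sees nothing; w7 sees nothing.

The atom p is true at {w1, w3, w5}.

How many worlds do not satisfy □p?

2

w1: successors {w2, w3}; p there: w2:F, w3:T. ✗
w2: successors {w5}; p there: w5:T. ✓
w3: successors {w3, w7}; p there: w3:T, w7:F. ✗
w5: no successors, so □p holds vacuously. ✓
w7: no successors, so □p holds vacuously. ✓
Satisfying worlds: {w2, w5, w7}.
So □p fails at the other 2 worlds.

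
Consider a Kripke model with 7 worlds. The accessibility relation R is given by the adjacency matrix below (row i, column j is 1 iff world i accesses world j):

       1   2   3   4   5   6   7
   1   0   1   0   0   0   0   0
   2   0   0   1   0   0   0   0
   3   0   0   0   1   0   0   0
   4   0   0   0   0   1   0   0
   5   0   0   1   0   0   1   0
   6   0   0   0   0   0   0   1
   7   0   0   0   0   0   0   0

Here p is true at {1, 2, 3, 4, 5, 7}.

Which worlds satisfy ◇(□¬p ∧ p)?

{6}

1: successors {2}; □¬p ∧ p there: 2:F. ✗
2: successors {3}; □¬p ∧ p there: 3:F. ✗
3: successors {4}; □¬p ∧ p there: 4:F. ✗
4: successors {5}; □¬p ∧ p there: 5:F. ✗
5: successors {3, 6}; □¬p ∧ p there: 3:F, 6:F. ✗
6: successors {7}; □¬p ∧ p there: 7:T. ✓
7: no successors, so ◇(□¬p ∧ p) fails. ✗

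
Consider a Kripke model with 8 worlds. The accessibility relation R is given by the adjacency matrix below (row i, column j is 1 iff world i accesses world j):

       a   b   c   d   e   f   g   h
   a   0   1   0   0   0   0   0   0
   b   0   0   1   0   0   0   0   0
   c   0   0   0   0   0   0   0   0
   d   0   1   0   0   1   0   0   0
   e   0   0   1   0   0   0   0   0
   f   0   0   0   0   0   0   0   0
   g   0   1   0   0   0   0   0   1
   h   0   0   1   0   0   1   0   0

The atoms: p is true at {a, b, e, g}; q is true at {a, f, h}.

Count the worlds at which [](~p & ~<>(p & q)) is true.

5

a: successors {b}; ~p & ~<>(p & q) there: b:F. ✗
b: successors {c}; ~p & ~<>(p & q) there: c:T. ✓
c: no successors, so [](~p & ~<>(p & q)) holds vacuously. ✓
d: successors {b, e}; ~p & ~<>(p & q) there: b:F, e:F. ✗
e: successors {c}; ~p & ~<>(p & q) there: c:T. ✓
f: no successors, so [](~p & ~<>(p & q)) holds vacuously. ✓
g: successors {b, h}; ~p & ~<>(p & q) there: b:F, h:T. ✗
h: successors {c, f}; ~p & ~<>(p & q) there: c:T, f:T. ✓
Satisfying worlds: {b, c, e, f, h}.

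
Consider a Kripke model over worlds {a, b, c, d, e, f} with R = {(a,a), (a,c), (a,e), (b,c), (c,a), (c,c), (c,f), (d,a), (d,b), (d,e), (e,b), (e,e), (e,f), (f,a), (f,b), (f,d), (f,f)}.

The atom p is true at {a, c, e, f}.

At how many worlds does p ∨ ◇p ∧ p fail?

2

a: p is T, ◇p ∧ p is T. ✓
b: p is F, ◇p ∧ p is F. ✗
c: p is T, ◇p ∧ p is T. ✓
d: p is F, ◇p ∧ p is F. ✗
e: p is T, ◇p ∧ p is T. ✓
f: p is T, ◇p ∧ p is T. ✓
Satisfying worlds: {a, c, e, f}.
So p ∨ ◇p ∧ p fails at the other 2 worlds.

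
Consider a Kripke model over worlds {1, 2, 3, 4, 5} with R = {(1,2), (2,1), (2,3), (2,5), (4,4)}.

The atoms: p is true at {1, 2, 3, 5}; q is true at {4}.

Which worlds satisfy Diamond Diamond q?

1: successors {2}; Diamond q there: 2:F. ✗
2: successors {1, 3, 5}; Diamond q there: 1:F, 3:F, 5:F. ✗
3: no successors, so Diamond Diamond q fails. ✗
4: successors {4}; Diamond q there: 4:T. ✓
5: no successors, so Diamond Diamond q fails. ✗

{4}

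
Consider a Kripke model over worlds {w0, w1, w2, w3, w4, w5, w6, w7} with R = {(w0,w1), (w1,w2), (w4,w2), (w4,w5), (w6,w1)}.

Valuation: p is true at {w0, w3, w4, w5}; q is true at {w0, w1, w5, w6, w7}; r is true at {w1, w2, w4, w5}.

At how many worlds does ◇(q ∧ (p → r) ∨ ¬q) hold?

4

w0: successors {w1}; q ∧ (p → r) ∨ ¬q there: w1:T. ✓
w1: successors {w2}; q ∧ (p → r) ∨ ¬q there: w2:T. ✓
w2: no successors, so ◇(q ∧ (p → r) ∨ ¬q) fails. ✗
w3: no successors, so ◇(q ∧ (p → r) ∨ ¬q) fails. ✗
w4: successors {w2, w5}; q ∧ (p → r) ∨ ¬q there: w2:T, w5:T. ✓
w5: no successors, so ◇(q ∧ (p → r) ∨ ¬q) fails. ✗
w6: successors {w1}; q ∧ (p → r) ∨ ¬q there: w1:T. ✓
w7: no successors, so ◇(q ∧ (p → r) ∨ ¬q) fails. ✗
Satisfying worlds: {w0, w1, w4, w6}.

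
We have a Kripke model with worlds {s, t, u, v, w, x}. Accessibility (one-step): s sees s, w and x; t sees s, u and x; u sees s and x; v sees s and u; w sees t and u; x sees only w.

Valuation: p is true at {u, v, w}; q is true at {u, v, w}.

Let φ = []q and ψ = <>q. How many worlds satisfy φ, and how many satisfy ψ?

1 and 5

For []q:
s: successors {s, w, x}; q there: s:F, w:T, x:F. ✗
t: successors {s, u, x}; q there: s:F, u:T, x:F. ✗
u: successors {s, x}; q there: s:F, x:F. ✗
v: successors {s, u}; q there: s:F, u:T. ✗
w: successors {t, u}; q there: t:F, u:T. ✗
x: successors {w}; q there: w:T. ✓
— 1 world.
For <>q:
s: successors {s, w, x}; q there: s:F, w:T, x:F. ✓
t: successors {s, u, x}; q there: s:F, u:T, x:F. ✓
u: successors {s, x}; q there: s:F, x:F. ✗
v: successors {s, u}; q there: s:F, u:T. ✓
w: successors {t, u}; q there: t:F, u:T. ✓
x: successors {w}; q there: w:T. ✓
— 5 worlds.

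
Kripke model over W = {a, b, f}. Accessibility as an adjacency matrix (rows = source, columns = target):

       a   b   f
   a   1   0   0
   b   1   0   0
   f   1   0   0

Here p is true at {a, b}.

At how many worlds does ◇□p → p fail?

1

a: ◇□p is T, p is T. ✓
b: ◇□p is T, p is T. ✓
f: ◇□p is T, p is F. ✗
Satisfying worlds: {a, b}.
So ◇□p → p fails at the other 1 world.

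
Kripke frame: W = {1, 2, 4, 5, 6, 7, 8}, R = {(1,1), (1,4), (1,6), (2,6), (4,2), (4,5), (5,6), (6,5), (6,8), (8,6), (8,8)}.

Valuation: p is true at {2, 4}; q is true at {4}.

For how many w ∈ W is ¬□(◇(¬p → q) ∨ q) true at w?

1: □(◇(¬p → q) ∨ q) is F. ✓
2: □(◇(¬p → q) ∨ q) is F. ✓
4: □(◇(¬p → q) ∨ q) is F. ✓
5: □(◇(¬p → q) ∨ q) is F. ✓
6: □(◇(¬p → q) ∨ q) is F. ✓
7: □(◇(¬p → q) ∨ q) is T. ✗
8: □(◇(¬p → q) ∨ q) is F. ✓
Satisfying worlds: {1, 2, 4, 5, 6, 8}.

6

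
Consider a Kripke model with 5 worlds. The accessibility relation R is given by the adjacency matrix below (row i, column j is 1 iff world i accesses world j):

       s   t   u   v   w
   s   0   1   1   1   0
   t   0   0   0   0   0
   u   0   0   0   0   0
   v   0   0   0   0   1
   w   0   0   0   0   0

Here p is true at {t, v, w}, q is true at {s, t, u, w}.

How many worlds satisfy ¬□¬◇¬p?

0

s: □¬◇¬p is T. ✗
t: □¬◇¬p is T. ✗
u: □¬◇¬p is T. ✗
v: □¬◇¬p is T. ✗
w: □¬◇¬p is T. ✗
Satisfying worlds: ∅.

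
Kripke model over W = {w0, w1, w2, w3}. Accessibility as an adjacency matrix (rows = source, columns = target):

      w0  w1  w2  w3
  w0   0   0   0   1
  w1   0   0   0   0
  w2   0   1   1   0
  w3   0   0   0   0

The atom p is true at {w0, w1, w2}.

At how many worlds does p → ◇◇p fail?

w0: p is T, ◇◇p is F. ✗
w1: p is T, ◇◇p is F. ✗
w2: p is T, ◇◇p is T. ✓
w3: p is F, ◇◇p is F. ✓
Satisfying worlds: {w2, w3}.
So p → ◇◇p fails at the other 2 worlds.

2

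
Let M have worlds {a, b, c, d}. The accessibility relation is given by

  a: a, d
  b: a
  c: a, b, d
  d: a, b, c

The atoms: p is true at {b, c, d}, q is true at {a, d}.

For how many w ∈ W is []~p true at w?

1

a: successors {a, d}; ~p there: a:T, d:F. ✗
b: successors {a}; ~p there: a:T. ✓
c: successors {a, b, d}; ~p there: a:T, b:F, d:F. ✗
d: successors {a, b, c}; ~p there: a:T, b:F, c:F. ✗
Satisfying worlds: {b}.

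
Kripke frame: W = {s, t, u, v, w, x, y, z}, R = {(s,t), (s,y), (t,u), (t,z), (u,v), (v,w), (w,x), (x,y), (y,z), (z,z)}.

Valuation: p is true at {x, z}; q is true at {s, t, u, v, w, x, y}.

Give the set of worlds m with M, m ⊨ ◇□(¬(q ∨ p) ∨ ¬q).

s: successors {t, y}; □(¬(q ∨ p) ∨ ¬q) there: t:F, y:T. ✓
t: successors {u, z}; □(¬(q ∨ p) ∨ ¬q) there: u:F, z:T. ✓
u: successors {v}; □(¬(q ∨ p) ∨ ¬q) there: v:F. ✗
v: successors {w}; □(¬(q ∨ p) ∨ ¬q) there: w:F. ✗
w: successors {x}; □(¬(q ∨ p) ∨ ¬q) there: x:F. ✗
x: successors {y}; □(¬(q ∨ p) ∨ ¬q) there: y:T. ✓
y: successors {z}; □(¬(q ∨ p) ∨ ¬q) there: z:T. ✓
z: successors {z}; □(¬(q ∨ p) ∨ ¬q) there: z:T. ✓

{s, t, x, y, z}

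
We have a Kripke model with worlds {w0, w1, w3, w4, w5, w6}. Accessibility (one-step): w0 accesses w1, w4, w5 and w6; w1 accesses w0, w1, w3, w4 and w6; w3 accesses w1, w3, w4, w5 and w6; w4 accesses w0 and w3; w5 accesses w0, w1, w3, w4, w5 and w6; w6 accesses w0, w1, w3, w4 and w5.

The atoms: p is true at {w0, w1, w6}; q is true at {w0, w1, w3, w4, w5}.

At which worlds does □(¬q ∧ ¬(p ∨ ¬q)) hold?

w0: successors {w1, w4, w5, w6}; ¬q ∧ ¬(p ∨ ¬q) there: w1:F, w4:F, w5:F, w6:F. ✗
w1: successors {w0, w1, w3, w4, w6}; ¬q ∧ ¬(p ∨ ¬q) there: w0:F, w1:F, w3:F, w4:F, w6:F. ✗
w3: successors {w1, w3, w4, w5, w6}; ¬q ∧ ¬(p ∨ ¬q) there: w1:F, w3:F, w4:F, w5:F, w6:F. ✗
w4: successors {w0, w3}; ¬q ∧ ¬(p ∨ ¬q) there: w0:F, w3:F. ✗
w5: successors {w0, w1, w3, w4, w5, w6}; ¬q ∧ ¬(p ∨ ¬q) there: w0:F, w1:F, w3:F, w4:F, w5:F, w6:F. ✗
w6: successors {w0, w1, w3, w4, w5}; ¬q ∧ ¬(p ∨ ¬q) there: w0:F, w1:F, w3:F, w4:F, w5:F. ✗

∅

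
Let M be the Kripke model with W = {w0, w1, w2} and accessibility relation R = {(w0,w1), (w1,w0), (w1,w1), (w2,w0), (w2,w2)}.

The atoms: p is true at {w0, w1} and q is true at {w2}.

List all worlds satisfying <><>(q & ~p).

w0: successors {w1}; <>(q & ~p) there: w1:F. ✗
w1: successors {w0, w1}; <>(q & ~p) there: w0:F, w1:F. ✗
w2: successors {w0, w2}; <>(q & ~p) there: w0:F, w2:T. ✓

{w2}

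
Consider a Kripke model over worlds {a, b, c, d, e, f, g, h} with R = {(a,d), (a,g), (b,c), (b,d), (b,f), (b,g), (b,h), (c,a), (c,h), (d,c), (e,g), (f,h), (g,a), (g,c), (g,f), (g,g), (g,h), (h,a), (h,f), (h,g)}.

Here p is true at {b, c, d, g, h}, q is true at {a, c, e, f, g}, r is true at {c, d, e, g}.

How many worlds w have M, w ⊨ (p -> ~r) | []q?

a: p -> ~r is T, []q is F. ✓
b: p -> ~r is T, []q is F. ✓
c: p -> ~r is F, []q is F. ✗
d: p -> ~r is F, []q is T. ✓
e: p -> ~r is T, []q is T. ✓
f: p -> ~r is T, []q is F. ✓
g: p -> ~r is F, []q is F. ✗
h: p -> ~r is T, []q is T. ✓
Satisfying worlds: {a, b, d, e, f, h}.

6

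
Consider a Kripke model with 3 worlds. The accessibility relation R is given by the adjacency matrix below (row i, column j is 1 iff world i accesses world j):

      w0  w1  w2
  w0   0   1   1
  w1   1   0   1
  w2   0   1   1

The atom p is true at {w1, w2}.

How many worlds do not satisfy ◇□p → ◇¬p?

2

w0: ◇□p is T, ◇¬p is F. ✗
w1: ◇□p is T, ◇¬p is T. ✓
w2: ◇□p is T, ◇¬p is F. ✗
Satisfying worlds: {w1}.
So ◇□p → ◇¬p fails at the other 2 worlds.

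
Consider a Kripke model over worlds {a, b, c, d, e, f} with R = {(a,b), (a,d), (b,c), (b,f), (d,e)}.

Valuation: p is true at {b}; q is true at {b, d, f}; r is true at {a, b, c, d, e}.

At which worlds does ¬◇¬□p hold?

a: ◇¬□p is T. ✗
b: ◇¬□p is F. ✓
c: ◇¬□p is F. ✓
d: ◇¬□p is F. ✓
e: ◇¬□p is F. ✓
f: ◇¬□p is F. ✓

{b, c, d, e, f}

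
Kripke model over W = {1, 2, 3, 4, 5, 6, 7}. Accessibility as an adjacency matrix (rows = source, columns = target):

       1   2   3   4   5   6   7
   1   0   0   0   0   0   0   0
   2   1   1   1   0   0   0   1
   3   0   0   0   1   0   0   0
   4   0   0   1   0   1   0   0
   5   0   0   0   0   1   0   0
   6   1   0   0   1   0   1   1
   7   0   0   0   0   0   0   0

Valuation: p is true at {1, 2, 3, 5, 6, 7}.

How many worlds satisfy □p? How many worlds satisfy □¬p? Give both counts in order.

5 and 3

For □p:
1: no successors, so □p holds vacuously. ✓
2: successors {1, 2, 3, 7}; p there: 1:T, 2:T, 3:T, 7:T. ✓
3: successors {4}; p there: 4:F. ✗
4: successors {3, 5}; p there: 3:T, 5:T. ✓
5: successors {5}; p there: 5:T. ✓
6: successors {1, 4, 6, 7}; p there: 1:T, 4:F, 6:T, 7:T. ✗
7: no successors, so □p holds vacuously. ✓
— 5 worlds.
For □¬p:
1: no successors, so □¬p holds vacuously. ✓
2: successors {1, 2, 3, 7}; ¬p there: 1:F, 2:F, 3:F, 7:F. ✗
3: successors {4}; ¬p there: 4:T. ✓
4: successors {3, 5}; ¬p there: 3:F, 5:F. ✗
5: successors {5}; ¬p there: 5:F. ✗
6: successors {1, 4, 6, 7}; ¬p there: 1:F, 4:T, 6:F, 7:F. ✗
7: no successors, so □¬p holds vacuously. ✓
— 3 worlds.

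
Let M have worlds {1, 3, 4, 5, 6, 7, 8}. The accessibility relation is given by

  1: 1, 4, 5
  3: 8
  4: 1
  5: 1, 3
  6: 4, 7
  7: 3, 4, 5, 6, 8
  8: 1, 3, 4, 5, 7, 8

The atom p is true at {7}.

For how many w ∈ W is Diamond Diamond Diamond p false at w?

2

1: successors {1, 4, 5}; Diamond Diamond p there: 1:F, 4:F, 5:F. ✗
3: successors {8}; Diamond Diamond p there: 8:T. ✓
4: successors {1}; Diamond Diamond p there: 1:F. ✗
5: successors {1, 3}; Diamond Diamond p there: 1:F, 3:T. ✓
6: successors {4, 7}; Diamond Diamond p there: 4:F, 7:T. ✓
7: successors {3, 4, 5, 6, 8}; Diamond Diamond p there: 3:T, 4:F, 5:F, 6:F, 8:T. ✓
8: successors {1, 3, 4, 5, 7, 8}; Diamond Diamond p there: 1:F, 3:T, 4:F, 5:F, 7:T, 8:T. ✓
Satisfying worlds: {3, 5, 6, 7, 8}.
So Diamond Diamond Diamond p fails at the other 2 worlds.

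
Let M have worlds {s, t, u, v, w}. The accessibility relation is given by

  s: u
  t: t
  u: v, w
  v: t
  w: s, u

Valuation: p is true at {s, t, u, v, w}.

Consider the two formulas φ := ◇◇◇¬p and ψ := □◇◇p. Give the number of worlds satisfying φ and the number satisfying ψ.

0 and 5

For ◇◇◇¬p:
s: successors {u}; ◇◇¬p there: u:F. ✗
t: successors {t}; ◇◇¬p there: t:F. ✗
u: successors {v, w}; ◇◇¬p there: v:F, w:F. ✗
v: successors {t}; ◇◇¬p there: t:F. ✗
w: successors {s, u}; ◇◇¬p there: s:F, u:F. ✗
— 0 worlds.
For □◇◇p:
s: successors {u}; ◇◇p there: u:T. ✓
t: successors {t}; ◇◇p there: t:T. ✓
u: successors {v, w}; ◇◇p there: v:T, w:T. ✓
v: successors {t}; ◇◇p there: t:T. ✓
w: successors {s, u}; ◇◇p there: s:T, u:T. ✓
— 5 worlds.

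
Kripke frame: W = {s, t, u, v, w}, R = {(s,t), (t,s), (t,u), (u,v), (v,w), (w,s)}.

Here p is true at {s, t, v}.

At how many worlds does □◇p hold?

4

s: successors {t}; ◇p there: t:T. ✓
t: successors {s, u}; ◇p there: s:T, u:T. ✓
u: successors {v}; ◇p there: v:F. ✗
v: successors {w}; ◇p there: w:T. ✓
w: successors {s}; ◇p there: s:T. ✓
Satisfying worlds: {s, t, v, w}.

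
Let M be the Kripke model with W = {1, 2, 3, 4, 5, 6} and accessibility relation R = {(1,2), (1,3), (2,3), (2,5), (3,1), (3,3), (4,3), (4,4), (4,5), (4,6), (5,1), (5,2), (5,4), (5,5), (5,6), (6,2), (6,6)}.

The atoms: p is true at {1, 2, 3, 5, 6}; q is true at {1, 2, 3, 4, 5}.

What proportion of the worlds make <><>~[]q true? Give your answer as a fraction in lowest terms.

5/6

1: successors {2, 3}; <>~[]q there: 2:T, 3:F. ✓
2: successors {3, 5}; <>~[]q there: 3:F, 5:T. ✓
3: successors {1, 3}; <>~[]q there: 1:F, 3:F. ✗
4: successors {3, 4, 5, 6}; <>~[]q there: 3:F, 4:T, 5:T, 6:T. ✓
5: successors {1, 2, 4, 5, 6}; <>~[]q there: 1:F, 2:T, 4:T, 5:T, 6:T. ✓
6: successors {2, 6}; <>~[]q there: 2:T, 6:T. ✓
That's 5 of 6 worlds, so 5/6.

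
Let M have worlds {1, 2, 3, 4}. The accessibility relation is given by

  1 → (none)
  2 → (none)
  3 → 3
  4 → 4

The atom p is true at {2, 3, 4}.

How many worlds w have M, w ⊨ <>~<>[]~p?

2

1: no successors, so <>~<>[]~p fails. ✗
2: no successors, so <>~<>[]~p fails. ✗
3: successors {3}; ~<>[]~p there: 3:T. ✓
4: successors {4}; ~<>[]~p there: 4:T. ✓
Satisfying worlds: {3, 4}.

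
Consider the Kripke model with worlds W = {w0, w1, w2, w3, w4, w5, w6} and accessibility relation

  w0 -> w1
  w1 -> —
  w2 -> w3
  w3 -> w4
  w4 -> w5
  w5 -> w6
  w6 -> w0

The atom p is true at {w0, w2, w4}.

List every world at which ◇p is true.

w0: successors {w1}; p there: w1:F. ✗
w1: no successors, so ◇p fails. ✗
w2: successors {w3}; p there: w3:F. ✗
w3: successors {w4}; p there: w4:T. ✓
w4: successors {w5}; p there: w5:F. ✗
w5: successors {w6}; p there: w6:F. ✗
w6: successors {w0}; p there: w0:T. ✓

{w3, w6}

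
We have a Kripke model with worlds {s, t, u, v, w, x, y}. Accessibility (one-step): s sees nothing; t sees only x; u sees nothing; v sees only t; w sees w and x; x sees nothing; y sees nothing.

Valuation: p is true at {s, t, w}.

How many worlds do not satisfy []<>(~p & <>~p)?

s: no successors, so []<>(~p & <>~p) holds vacuously. ✓
t: successors {x}; <>(~p & <>~p) there: x:F. ✗
u: no successors, so []<>(~p & <>~p) holds vacuously. ✓
v: successors {t}; <>(~p & <>~p) there: t:F. ✗
w: successors {w, x}; <>(~p & <>~p) there: w:F, x:F. ✗
x: no successors, so []<>(~p & <>~p) holds vacuously. ✓
y: no successors, so []<>(~p & <>~p) holds vacuously. ✓
Satisfying worlds: {s, u, x, y}.
So []<>(~p & <>~p) fails at the other 3 worlds.

3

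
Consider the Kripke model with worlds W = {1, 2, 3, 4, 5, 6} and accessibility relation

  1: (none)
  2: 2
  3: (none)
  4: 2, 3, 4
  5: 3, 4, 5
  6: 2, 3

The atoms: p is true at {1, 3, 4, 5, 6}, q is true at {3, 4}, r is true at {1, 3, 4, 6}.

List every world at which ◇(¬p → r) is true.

1: no successors, so ◇(¬p → r) fails. ✗
2: successors {2}; ¬p → r there: 2:F. ✗
3: no successors, so ◇(¬p → r) fails. ✗
4: successors {2, 3, 4}; ¬p → r there: 2:F, 3:T, 4:T. ✓
5: successors {3, 4, 5}; ¬p → r there: 3:T, 4:T, 5:T. ✓
6: successors {2, 3}; ¬p → r there: 2:F, 3:T. ✓

{4, 5, 6}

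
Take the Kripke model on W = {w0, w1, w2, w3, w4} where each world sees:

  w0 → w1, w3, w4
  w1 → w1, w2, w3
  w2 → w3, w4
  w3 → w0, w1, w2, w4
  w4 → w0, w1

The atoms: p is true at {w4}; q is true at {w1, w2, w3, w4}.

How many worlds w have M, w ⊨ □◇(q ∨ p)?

5

w0: successors {w1, w3, w4}; ◇(q ∨ p) there: w1:T, w3:T, w4:T. ✓
w1: successors {w1, w2, w3}; ◇(q ∨ p) there: w1:T, w2:T, w3:T. ✓
w2: successors {w3, w4}; ◇(q ∨ p) there: w3:T, w4:T. ✓
w3: successors {w0, w1, w2, w4}; ◇(q ∨ p) there: w0:T, w1:T, w2:T, w4:T. ✓
w4: successors {w0, w1}; ◇(q ∨ p) there: w0:T, w1:T. ✓
Satisfying worlds: {w0, w1, w2, w3, w4}.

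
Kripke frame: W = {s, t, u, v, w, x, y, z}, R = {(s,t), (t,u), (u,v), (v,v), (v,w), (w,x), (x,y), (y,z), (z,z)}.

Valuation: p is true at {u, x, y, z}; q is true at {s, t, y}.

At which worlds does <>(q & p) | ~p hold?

{s, t, v, w, x}

s: <>(q & p) is F, ~p is T. ✓
t: <>(q & p) is F, ~p is T. ✓
u: <>(q & p) is F, ~p is F. ✗
v: <>(q & p) is F, ~p is T. ✓
w: <>(q & p) is F, ~p is T. ✓
x: <>(q & p) is T, ~p is F. ✓
y: <>(q & p) is F, ~p is F. ✗
z: <>(q & p) is F, ~p is F. ✗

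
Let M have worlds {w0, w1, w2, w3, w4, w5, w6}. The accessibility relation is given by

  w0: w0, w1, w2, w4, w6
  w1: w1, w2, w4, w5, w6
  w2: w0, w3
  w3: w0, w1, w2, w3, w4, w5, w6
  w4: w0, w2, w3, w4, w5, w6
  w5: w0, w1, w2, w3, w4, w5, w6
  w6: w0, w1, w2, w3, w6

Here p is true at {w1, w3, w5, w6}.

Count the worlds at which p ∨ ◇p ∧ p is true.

w0: p is F, ◇p ∧ p is F. ✗
w1: p is T, ◇p ∧ p is T. ✓
w2: p is F, ◇p ∧ p is F. ✗
w3: p is T, ◇p ∧ p is T. ✓
w4: p is F, ◇p ∧ p is F. ✗
w5: p is T, ◇p ∧ p is T. ✓
w6: p is T, ◇p ∧ p is T. ✓
Satisfying worlds: {w1, w3, w5, w6}.

4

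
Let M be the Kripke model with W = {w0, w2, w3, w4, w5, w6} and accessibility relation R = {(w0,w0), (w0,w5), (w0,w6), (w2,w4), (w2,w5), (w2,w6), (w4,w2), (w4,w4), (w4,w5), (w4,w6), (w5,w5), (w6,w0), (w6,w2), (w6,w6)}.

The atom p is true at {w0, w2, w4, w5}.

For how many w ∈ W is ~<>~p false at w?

w0: <>~p is T. ✗
w2: <>~p is T. ✗
w3: <>~p is F. ✓
w4: <>~p is T. ✗
w5: <>~p is F. ✓
w6: <>~p is T. ✗
Satisfying worlds: {w3, w5}.
So ~<>~p fails at the other 4 worlds.

4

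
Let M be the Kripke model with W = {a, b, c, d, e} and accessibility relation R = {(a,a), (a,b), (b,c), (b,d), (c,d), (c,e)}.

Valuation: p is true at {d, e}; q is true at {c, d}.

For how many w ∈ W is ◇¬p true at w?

a: successors {a, b}; ¬p there: a:T, b:T. ✓
b: successors {c, d}; ¬p there: c:T, d:F. ✓
c: successors {d, e}; ¬p there: d:F, e:F. ✗
d: no successors, so ◇¬p fails. ✗
e: no successors, so ◇¬p fails. ✗
Satisfying worlds: {a, b}.

2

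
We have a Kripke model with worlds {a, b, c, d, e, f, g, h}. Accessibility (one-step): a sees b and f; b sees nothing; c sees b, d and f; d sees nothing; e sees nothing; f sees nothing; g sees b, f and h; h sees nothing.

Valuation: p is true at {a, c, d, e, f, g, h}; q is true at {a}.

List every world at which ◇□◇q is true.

a: successors {b, f}; □◇q there: b:T, f:T. ✓
b: no successors, so ◇□◇q fails. ✗
c: successors {b, d, f}; □◇q there: b:T, d:T, f:T. ✓
d: no successors, so ◇□◇q fails. ✗
e: no successors, so ◇□◇q fails. ✗
f: no successors, so ◇□◇q fails. ✗
g: successors {b, f, h}; □◇q there: b:T, f:T, h:T. ✓
h: no successors, so ◇□◇q fails. ✗

{a, c, g}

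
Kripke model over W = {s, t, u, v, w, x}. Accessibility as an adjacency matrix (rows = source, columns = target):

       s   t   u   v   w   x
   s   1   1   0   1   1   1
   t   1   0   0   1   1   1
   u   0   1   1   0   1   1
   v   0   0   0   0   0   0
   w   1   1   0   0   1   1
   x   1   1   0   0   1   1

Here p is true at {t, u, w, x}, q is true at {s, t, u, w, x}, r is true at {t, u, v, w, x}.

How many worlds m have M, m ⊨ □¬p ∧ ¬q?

1

s: □¬p is F, ¬q is F. ✗
t: □¬p is F, ¬q is F. ✗
u: □¬p is F, ¬q is F. ✗
v: □¬p is T, ¬q is T. ✓
w: □¬p is F, ¬q is F. ✗
x: □¬p is F, ¬q is F. ✗
Satisfying worlds: {v}.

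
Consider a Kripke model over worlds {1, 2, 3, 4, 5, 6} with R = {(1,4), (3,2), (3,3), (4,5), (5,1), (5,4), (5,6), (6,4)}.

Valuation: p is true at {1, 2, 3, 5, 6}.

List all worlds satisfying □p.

{2, 3, 4}

1: successors {4}; p there: 4:F. ✗
2: no successors, so □p holds vacuously. ✓
3: successors {2, 3}; p there: 2:T, 3:T. ✓
4: successors {5}; p there: 5:T. ✓
5: successors {1, 4, 6}; p there: 1:T, 4:F, 6:T. ✗
6: successors {4}; p there: 4:F. ✗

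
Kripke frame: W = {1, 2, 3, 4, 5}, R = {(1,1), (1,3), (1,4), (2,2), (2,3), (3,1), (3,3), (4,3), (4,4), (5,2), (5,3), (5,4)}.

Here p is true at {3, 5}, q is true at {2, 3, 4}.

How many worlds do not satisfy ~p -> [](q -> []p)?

1: ~p is T, [](q -> []p) is F. ✗
2: ~p is T, [](q -> []p) is F. ✗
3: ~p is F, [](q -> []p) is F. ✓
4: ~p is T, [](q -> []p) is F. ✗
5: ~p is F, [](q -> []p) is F. ✓
Satisfying worlds: {3, 5}.
So ~p -> [](q -> []p) fails at the other 3 worlds.

3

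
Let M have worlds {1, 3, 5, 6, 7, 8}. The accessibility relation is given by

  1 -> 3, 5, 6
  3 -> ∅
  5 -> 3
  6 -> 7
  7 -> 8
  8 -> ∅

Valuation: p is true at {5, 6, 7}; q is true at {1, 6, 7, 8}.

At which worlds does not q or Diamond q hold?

{1, 3, 5, 6, 7}

1: not q is F, Diamond q is T. ✓
3: not q is T, Diamond q is F. ✓
5: not q is T, Diamond q is F. ✓
6: not q is F, Diamond q is T. ✓
7: not q is F, Diamond q is T. ✓
8: not q is F, Diamond q is F. ✗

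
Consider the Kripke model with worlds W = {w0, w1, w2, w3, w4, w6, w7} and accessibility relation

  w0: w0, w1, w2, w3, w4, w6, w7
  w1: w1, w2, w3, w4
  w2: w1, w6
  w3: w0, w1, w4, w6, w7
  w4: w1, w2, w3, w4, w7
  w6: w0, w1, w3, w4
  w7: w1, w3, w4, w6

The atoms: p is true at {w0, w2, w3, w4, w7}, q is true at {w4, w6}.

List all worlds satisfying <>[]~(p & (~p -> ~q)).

{w0, w1, w4}

w0: successors {w0, w1, w2, w3, w4, w6, w7}; []~(p & (~p -> ~q)) there: w0:F, w1:F, w2:T, w3:F, w4:F, w6:F, w7:F. ✓
w1: successors {w1, w2, w3, w4}; []~(p & (~p -> ~q)) there: w1:F, w2:T, w3:F, w4:F. ✓
w2: successors {w1, w6}; []~(p & (~p -> ~q)) there: w1:F, w6:F. ✗
w3: successors {w0, w1, w4, w6, w7}; []~(p & (~p -> ~q)) there: w0:F, w1:F, w4:F, w6:F, w7:F. ✗
w4: successors {w1, w2, w3, w4, w7}; []~(p & (~p -> ~q)) there: w1:F, w2:T, w3:F, w4:F, w7:F. ✓
w6: successors {w0, w1, w3, w4}; []~(p & (~p -> ~q)) there: w0:F, w1:F, w3:F, w4:F. ✗
w7: successors {w1, w3, w4, w6}; []~(p & (~p -> ~q)) there: w1:F, w3:F, w4:F, w6:F. ✗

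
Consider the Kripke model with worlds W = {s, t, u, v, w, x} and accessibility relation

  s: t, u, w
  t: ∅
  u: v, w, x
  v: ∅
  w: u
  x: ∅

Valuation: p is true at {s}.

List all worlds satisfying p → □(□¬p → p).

{t, u, v, w, x}

s: p is T, □(□¬p → p) is F. ✗
t: p is F, □(□¬p → p) is T. ✓
u: p is F, □(□¬p → p) is F. ✓
v: p is F, □(□¬p → p) is T. ✓
w: p is F, □(□¬p → p) is F. ✓
x: p is F, □(□¬p → p) is T. ✓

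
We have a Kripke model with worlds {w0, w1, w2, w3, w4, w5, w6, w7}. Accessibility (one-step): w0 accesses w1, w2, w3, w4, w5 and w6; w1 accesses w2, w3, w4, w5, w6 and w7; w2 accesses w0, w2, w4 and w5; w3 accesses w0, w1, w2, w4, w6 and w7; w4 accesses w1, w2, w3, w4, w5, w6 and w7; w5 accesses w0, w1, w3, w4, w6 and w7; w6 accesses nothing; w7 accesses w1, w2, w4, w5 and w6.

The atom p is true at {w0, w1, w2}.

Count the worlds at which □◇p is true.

2

w0: successors {w1, w2, w3, w4, w5, w6}; ◇p there: w1:T, w2:T, w3:T, w4:T, w5:T, w6:F. ✗
w1: successors {w2, w3, w4, w5, w6, w7}; ◇p there: w2:T, w3:T, w4:T, w5:T, w6:F, w7:T. ✗
w2: successors {w0, w2, w4, w5}; ◇p there: w0:T, w2:T, w4:T, w5:T. ✓
w3: successors {w0, w1, w2, w4, w6, w7}; ◇p there: w0:T, w1:T, w2:T, w4:T, w6:F, w7:T. ✗
w4: successors {w1, w2, w3, w4, w5, w6, w7}; ◇p there: w1:T, w2:T, w3:T, w4:T, w5:T, w6:F, w7:T. ✗
w5: successors {w0, w1, w3, w4, w6, w7}; ◇p there: w0:T, w1:T, w3:T, w4:T, w6:F, w7:T. ✗
w6: no successors, so □◇p holds vacuously. ✓
w7: successors {w1, w2, w4, w5, w6}; ◇p there: w1:T, w2:T, w4:T, w5:T, w6:F. ✗
Satisfying worlds: {w2, w6}.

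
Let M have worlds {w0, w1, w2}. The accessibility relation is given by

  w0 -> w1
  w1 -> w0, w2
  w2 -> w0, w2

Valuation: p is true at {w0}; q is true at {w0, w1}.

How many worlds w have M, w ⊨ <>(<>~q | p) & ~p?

w0: <>(<>~q | p) is T, ~p is F. ✗
w1: <>(<>~q | p) is T, ~p is T. ✓
w2: <>(<>~q | p) is T, ~p is T. ✓
Satisfying worlds: {w1, w2}.

2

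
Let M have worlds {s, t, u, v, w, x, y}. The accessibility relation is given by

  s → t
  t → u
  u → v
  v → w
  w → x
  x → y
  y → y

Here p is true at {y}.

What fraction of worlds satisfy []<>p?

s: successors {t}; <>p there: t:F. ✗
t: successors {u}; <>p there: u:F. ✗
u: successors {v}; <>p there: v:F. ✗
v: successors {w}; <>p there: w:F. ✗
w: successors {x}; <>p there: x:T. ✓
x: successors {y}; <>p there: y:T. ✓
y: successors {y}; <>p there: y:T. ✓
That's 3 of 7 worlds, so 3/7.

3/7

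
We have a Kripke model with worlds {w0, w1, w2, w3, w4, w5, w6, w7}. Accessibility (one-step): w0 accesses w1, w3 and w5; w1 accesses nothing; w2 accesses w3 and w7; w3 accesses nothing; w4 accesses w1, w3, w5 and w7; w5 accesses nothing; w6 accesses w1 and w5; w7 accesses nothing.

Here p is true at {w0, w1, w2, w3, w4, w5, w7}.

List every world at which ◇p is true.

{w0, w2, w4, w6}

w0: successors {w1, w3, w5}; p there: w1:T, w3:T, w5:T. ✓
w1: no successors, so ◇p fails. ✗
w2: successors {w3, w7}; p there: w3:T, w7:T. ✓
w3: no successors, so ◇p fails. ✗
w4: successors {w1, w3, w5, w7}; p there: w1:T, w3:T, w5:T, w7:T. ✓
w5: no successors, so ◇p fails. ✗
w6: successors {w1, w5}; p there: w1:T, w5:T. ✓
w7: no successors, so ◇p fails. ✗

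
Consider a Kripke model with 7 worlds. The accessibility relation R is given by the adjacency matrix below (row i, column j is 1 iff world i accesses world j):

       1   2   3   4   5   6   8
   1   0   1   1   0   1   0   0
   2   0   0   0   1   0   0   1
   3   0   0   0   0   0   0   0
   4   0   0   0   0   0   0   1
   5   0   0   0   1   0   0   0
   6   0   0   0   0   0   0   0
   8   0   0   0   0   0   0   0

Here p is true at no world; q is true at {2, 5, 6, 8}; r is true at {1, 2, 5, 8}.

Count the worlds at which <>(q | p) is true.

1: successors {2, 3, 5}; q | p there: 2:T, 3:F, 5:T. ✓
2: successors {4, 8}; q | p there: 4:F, 8:T. ✓
3: no successors, so <>(q | p) fails. ✗
4: successors {8}; q | p there: 8:T. ✓
5: successors {4}; q | p there: 4:F. ✗
6: no successors, so <>(q | p) fails. ✗
8: no successors, so <>(q | p) fails. ✗
Satisfying worlds: {1, 2, 4}.

3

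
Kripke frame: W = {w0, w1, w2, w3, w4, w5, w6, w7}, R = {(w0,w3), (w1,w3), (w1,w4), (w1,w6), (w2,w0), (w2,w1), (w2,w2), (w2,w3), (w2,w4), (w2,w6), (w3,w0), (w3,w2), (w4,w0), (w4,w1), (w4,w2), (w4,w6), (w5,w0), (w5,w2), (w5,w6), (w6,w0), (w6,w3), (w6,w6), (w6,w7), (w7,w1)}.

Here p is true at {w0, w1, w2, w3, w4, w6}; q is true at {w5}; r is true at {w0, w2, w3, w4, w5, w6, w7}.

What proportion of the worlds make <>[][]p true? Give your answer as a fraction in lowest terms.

7/8

w0: successors {w3}; [][]p there: w3:T. ✓
w1: successors {w3, w4, w6}; [][]p there: w3:T, w4:F, w6:F. ✓
w2: successors {w0, w1, w2, w3, w4, w6}; [][]p there: w0:T, w1:F, w2:F, w3:T, w4:F, w6:F. ✓
w3: successors {w0, w2}; [][]p there: w0:T, w2:F. ✓
w4: successors {w0, w1, w2, w6}; [][]p there: w0:T, w1:F, w2:F, w6:F. ✓
w5: successors {w0, w2, w6}; [][]p there: w0:T, w2:F, w6:F. ✓
w6: successors {w0, w3, w6, w7}; [][]p there: w0:T, w3:T, w6:F, w7:T. ✓
w7: successors {w1}; [][]p there: w1:F. ✗
That's 7 of 8 worlds, so 7/8.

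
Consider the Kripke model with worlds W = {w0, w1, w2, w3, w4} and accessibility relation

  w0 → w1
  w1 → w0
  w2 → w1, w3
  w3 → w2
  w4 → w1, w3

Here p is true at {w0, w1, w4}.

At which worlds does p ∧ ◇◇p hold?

w0: p is T, ◇◇p is T. ✓
w1: p is T, ◇◇p is T. ✓
w2: p is F, ◇◇p is T. ✗
w3: p is F, ◇◇p is T. ✗
w4: p is T, ◇◇p is T. ✓

{w0, w1, w4}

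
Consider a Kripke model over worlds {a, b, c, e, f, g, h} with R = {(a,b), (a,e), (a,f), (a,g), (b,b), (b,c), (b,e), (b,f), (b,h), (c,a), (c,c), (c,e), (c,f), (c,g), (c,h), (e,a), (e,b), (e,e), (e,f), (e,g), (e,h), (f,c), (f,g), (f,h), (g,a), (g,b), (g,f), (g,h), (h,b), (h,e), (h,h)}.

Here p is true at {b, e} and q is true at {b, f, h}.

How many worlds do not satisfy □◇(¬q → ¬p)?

a: successors {b, e, f, g}; ◇(¬q → ¬p) there: b:T, e:T, f:T, g:T. ✓
b: successors {b, c, e, f, h}; ◇(¬q → ¬p) there: b:T, c:T, e:T, f:T, h:T. ✓
c: successors {a, c, e, f, g, h}; ◇(¬q → ¬p) there: a:T, c:T, e:T, f:T, g:T, h:T. ✓
e: successors {a, b, e, f, g, h}; ◇(¬q → ¬p) there: a:T, b:T, e:T, f:T, g:T, h:T. ✓
f: successors {c, g, h}; ◇(¬q → ¬p) there: c:T, g:T, h:T. ✓
g: successors {a, b, f, h}; ◇(¬q → ¬p) there: a:T, b:T, f:T, h:T. ✓
h: successors {b, e, h}; ◇(¬q → ¬p) there: b:T, e:T, h:T. ✓
Satisfying worlds: {a, b, c, e, f, g, h}.
So □◇(¬q → ¬p) fails at the other 0 worlds.

0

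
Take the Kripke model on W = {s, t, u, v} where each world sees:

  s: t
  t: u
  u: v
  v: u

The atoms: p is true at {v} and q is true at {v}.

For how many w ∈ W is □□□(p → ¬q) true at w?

2

s: successors {t}; □□(p → ¬q) there: t:F. ✗
t: successors {u}; □□(p → ¬q) there: u:T. ✓
u: successors {v}; □□(p → ¬q) there: v:F. ✗
v: successors {u}; □□(p → ¬q) there: u:T. ✓
Satisfying worlds: {t, v}.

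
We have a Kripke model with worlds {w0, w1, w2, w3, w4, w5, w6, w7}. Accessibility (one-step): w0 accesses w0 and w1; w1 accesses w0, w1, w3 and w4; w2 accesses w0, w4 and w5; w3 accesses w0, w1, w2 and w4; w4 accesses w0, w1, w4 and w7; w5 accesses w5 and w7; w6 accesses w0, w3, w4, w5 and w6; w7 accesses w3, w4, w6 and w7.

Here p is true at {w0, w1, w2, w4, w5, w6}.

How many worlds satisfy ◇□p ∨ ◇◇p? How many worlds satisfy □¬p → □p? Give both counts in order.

8 and 8

For ◇□p ∨ ◇◇p:
w0: ◇□p is T, ◇◇p is T. ✓
w1: ◇□p is T, ◇◇p is T. ✓
w2: ◇□p is T, ◇◇p is T. ✓
w3: ◇□p is T, ◇◇p is T. ✓
w4: ◇□p is T, ◇◇p is T. ✓
w5: ◇□p is F, ◇◇p is T. ✓
w6: ◇□p is T, ◇◇p is T. ✓
w7: ◇□p is T, ◇◇p is T. ✓
— 8 worlds.
For □¬p → □p:
w0: □¬p is F, □p is T. ✓
w1: □¬p is F, □p is F. ✓
w2: □¬p is F, □p is T. ✓
w3: □¬p is F, □p is T. ✓
w4: □¬p is F, □p is F. ✓
w5: □¬p is F, □p is F. ✓
w6: □¬p is F, □p is F. ✓
w7: □¬p is F, □p is F. ✓
— 8 worlds.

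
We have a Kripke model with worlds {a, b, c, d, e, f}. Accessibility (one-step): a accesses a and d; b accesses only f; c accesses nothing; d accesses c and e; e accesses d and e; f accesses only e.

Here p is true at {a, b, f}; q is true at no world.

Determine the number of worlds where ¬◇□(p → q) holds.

a: ◇□(p → q) is T. ✗
b: ◇□(p → q) is T. ✗
c: ◇□(p → q) is F. ✓
d: ◇□(p → q) is T. ✗
e: ◇□(p → q) is T. ✗
f: ◇□(p → q) is T. ✗
Satisfying worlds: {c}.

1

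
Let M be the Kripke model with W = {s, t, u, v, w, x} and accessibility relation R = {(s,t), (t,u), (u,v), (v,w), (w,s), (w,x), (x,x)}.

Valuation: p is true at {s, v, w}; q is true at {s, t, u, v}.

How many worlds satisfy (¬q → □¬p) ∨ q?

s: ¬q → □¬p is T, q is T. ✓
t: ¬q → □¬p is T, q is T. ✓
u: ¬q → □¬p is T, q is T. ✓
v: ¬q → □¬p is T, q is T. ✓
w: ¬q → □¬p is F, q is F. ✗
x: ¬q → □¬p is T, q is F. ✓
Satisfying worlds: {s, t, u, v, x}.

5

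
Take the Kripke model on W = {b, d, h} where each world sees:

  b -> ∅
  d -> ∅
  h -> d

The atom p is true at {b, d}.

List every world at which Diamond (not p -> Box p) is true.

{h}

b: no successors, so Diamond (not p -> Box p) fails. ✗
d: no successors, so Diamond (not p -> Box p) fails. ✗
h: successors {d}; not p -> Box p there: d:T. ✓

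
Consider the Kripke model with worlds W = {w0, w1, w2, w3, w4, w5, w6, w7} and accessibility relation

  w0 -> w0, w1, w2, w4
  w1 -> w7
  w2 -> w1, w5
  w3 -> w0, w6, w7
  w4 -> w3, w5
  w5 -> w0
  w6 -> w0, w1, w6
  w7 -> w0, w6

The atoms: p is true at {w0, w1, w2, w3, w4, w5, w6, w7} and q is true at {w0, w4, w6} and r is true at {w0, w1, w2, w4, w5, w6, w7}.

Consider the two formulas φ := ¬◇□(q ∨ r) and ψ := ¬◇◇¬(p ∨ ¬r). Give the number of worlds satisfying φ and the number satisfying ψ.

For ¬◇□(q ∨ r):
w0: ◇□(q ∨ r) is T. ✗
w1: ◇□(q ∨ r) is T. ✗
w2: ◇□(q ∨ r) is T. ✗
w3: ◇□(q ∨ r) is T. ✗
w4: ◇□(q ∨ r) is T. ✗
w5: ◇□(q ∨ r) is T. ✗
w6: ◇□(q ∨ r) is T. ✗
w7: ◇□(q ∨ r) is T. ✗
— 0 worlds.
For ¬◇◇¬(p ∨ ¬r):
w0: ◇◇¬(p ∨ ¬r) is F. ✓
w1: ◇◇¬(p ∨ ¬r) is F. ✓
w2: ◇◇¬(p ∨ ¬r) is F. ✓
w3: ◇◇¬(p ∨ ¬r) is F. ✓
w4: ◇◇¬(p ∨ ¬r) is F. ✓
w5: ◇◇¬(p ∨ ¬r) is F. ✓
w6: ◇◇¬(p ∨ ¬r) is F. ✓
w7: ◇◇¬(p ∨ ¬r) is F. ✓
— 8 worlds.

0 and 8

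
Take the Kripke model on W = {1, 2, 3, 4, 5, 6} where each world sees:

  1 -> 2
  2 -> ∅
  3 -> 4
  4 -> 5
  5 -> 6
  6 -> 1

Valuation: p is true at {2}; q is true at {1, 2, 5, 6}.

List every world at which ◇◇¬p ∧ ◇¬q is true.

1: ◇◇¬p is F, ◇¬q is F. ✗
2: ◇◇¬p is F, ◇¬q is F. ✗
3: ◇◇¬p is T, ◇¬q is T. ✓
4: ◇◇¬p is T, ◇¬q is F. ✗
5: ◇◇¬p is T, ◇¬q is F. ✗
6: ◇◇¬p is F, ◇¬q is F. ✗

{3}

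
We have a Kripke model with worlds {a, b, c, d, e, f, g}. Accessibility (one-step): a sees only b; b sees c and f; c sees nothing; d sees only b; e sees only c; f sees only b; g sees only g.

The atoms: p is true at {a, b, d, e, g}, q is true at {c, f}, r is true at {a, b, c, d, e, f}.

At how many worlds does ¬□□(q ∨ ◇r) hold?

1

a: □□(q ∨ ◇r) is T. ✗
b: □□(q ∨ ◇r) is T. ✗
c: □□(q ∨ ◇r) is T. ✗
d: □□(q ∨ ◇r) is T. ✗
e: □□(q ∨ ◇r) is T. ✗
f: □□(q ∨ ◇r) is T. ✗
g: □□(q ∨ ◇r) is F. ✓
Satisfying worlds: {g}.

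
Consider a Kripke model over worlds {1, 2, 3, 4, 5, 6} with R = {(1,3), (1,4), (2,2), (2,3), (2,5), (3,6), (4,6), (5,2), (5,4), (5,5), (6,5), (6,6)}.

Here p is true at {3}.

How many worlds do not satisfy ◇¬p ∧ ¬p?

1

1: ◇¬p is T, ¬p is T. ✓
2: ◇¬p is T, ¬p is T. ✓
3: ◇¬p is T, ¬p is F. ✗
4: ◇¬p is T, ¬p is T. ✓
5: ◇¬p is T, ¬p is T. ✓
6: ◇¬p is T, ¬p is T. ✓
Satisfying worlds: {1, 2, 4, 5, 6}.
So ◇¬p ∧ ¬p fails at the other 1 world.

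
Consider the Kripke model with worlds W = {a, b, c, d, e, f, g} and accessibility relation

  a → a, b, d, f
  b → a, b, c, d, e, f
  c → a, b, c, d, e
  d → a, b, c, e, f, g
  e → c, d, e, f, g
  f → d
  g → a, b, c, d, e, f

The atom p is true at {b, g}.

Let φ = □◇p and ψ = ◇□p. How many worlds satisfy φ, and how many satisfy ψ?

2 and 0

For □◇p:
a: successors {a, b, d, f}; ◇p there: a:T, b:T, d:T, f:F. ✗
b: successors {a, b, c, d, e, f}; ◇p there: a:T, b:T, c:T, d:T, e:T, f:F. ✗
c: successors {a, b, c, d, e}; ◇p there: a:T, b:T, c:T, d:T, e:T. ✓
d: successors {a, b, c, e, f, g}; ◇p there: a:T, b:T, c:T, e:T, f:F, g:T. ✗
e: successors {c, d, e, f, g}; ◇p there: c:T, d:T, e:T, f:F, g:T. ✗
f: successors {d}; ◇p there: d:T. ✓
g: successors {a, b, c, d, e, f}; ◇p there: a:T, b:T, c:T, d:T, e:T, f:F. ✗
— 2 worlds.
For ◇□p:
a: successors {a, b, d, f}; □p there: a:F, b:F, d:F, f:F. ✗
b: successors {a, b, c, d, e, f}; □p there: a:F, b:F, c:F, d:F, e:F, f:F. ✗
c: successors {a, b, c, d, e}; □p there: a:F, b:F, c:F, d:F, e:F. ✗
d: successors {a, b, c, e, f, g}; □p there: a:F, b:F, c:F, e:F, f:F, g:F. ✗
e: successors {c, d, e, f, g}; □p there: c:F, d:F, e:F, f:F, g:F. ✗
f: successors {d}; □p there: d:F. ✗
g: successors {a, b, c, d, e, f}; □p there: a:F, b:F, c:F, d:F, e:F, f:F. ✗
— 0 worlds.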